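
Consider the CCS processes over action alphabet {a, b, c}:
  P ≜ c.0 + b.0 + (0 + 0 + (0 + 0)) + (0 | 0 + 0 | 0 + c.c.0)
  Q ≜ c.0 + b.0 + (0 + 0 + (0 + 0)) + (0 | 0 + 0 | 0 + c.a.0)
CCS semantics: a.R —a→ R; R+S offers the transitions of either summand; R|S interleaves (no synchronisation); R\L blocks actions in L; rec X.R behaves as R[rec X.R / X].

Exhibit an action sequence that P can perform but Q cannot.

cc

Reachable graph of P (3 states):
  u0 = c.0 + b.0 + (0 + 0 + (0 + 0)) + (0 | 0 + 0 | 0 + c.c.0) has moves --b--▸ u1, --c--▸ u1, --c--▸ u2
  u1 = 0 has moves ·
  u2 = c.0 has moves --c--▸ u1
Reachable graph of Q (3 states):
  v0 = c.0 + b.0 + (0 + 0 + (0 + 0)) + (0 | 0 + 0 | 0 + c.a.0) has moves --b--▸ v1, --c--▸ v1, --c--▸ v2
  v1 = 0 has moves ·
  v2 = a.0 has moves --a--▸ v1
Executing cc from P (initial set {u0}):
  after c @ step 1: {u1, u2}
  after c @ step 2: {u1}
  P completes σ.
Executing cc from Q (initial set {v0}):
  after c @ step 1: {v1, v2}
  after c @ step 2: ∅  — Q cannot continue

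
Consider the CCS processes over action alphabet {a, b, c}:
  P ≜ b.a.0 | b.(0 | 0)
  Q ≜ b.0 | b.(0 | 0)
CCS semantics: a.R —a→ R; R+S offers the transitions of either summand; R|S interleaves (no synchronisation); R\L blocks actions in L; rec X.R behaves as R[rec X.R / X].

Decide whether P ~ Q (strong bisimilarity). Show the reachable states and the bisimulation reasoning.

LTS(P): 6 reachable states
  m0 = b.a.0 | b.(0 | 0) | =b=> m1, =b=> m2
  m1 = a.0 | b.(0 | 0) | =a=> m3, =b=> m4
  m2 = b.a.0 | (0 | 0) | =b=> m4
  m3 = 0 | b.(0 | 0) | =b=> m5
  m4 = a.0 | (0 | 0) | =a=> m5
  m5 = 0 | (0 | 0) | ∅
LTS(Q): 4 reachable states
  n0 = b.0 | b.(0 | 0) | =b=> n1, =b=> n2
  n1 = 0 | b.(0 | 0) | =b=> n3
  n2 = b.0 | (0 | 0) | =b=> n3
  n3 = 0 | (0 | 0) | ∅
Partition-refinement fixed point:
  B0 = {m0}
  B1 = {m1}
  B2 = {m3, n1, n2}
  B3 = {m5, n3}
  B4 = {m4}
  B5 = {m2}
  B6 = {n0}
m0 ∈ B0, n0 ∈ B6 → different blocks

NO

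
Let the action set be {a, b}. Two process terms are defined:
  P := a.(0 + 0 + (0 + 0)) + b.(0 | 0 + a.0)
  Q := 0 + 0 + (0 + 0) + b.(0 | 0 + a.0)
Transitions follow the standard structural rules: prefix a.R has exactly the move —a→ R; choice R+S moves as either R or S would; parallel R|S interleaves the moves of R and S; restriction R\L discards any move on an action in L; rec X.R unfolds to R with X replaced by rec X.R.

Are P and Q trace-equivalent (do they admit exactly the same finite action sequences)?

traces(P) ≠ traces(Q) — witness ⟨a⟩

Reachable graph of P (4 states):
  p0 = a.(0 + 0 + (0 + 0)) + b.(0 | 0 + a.0) → =a=> p1, =b=> p2
  p1 = 0 + 0 + (0 + 0) → stopped
  p2 = 0 | 0 + a.0 → =a=> p3
  p3 = 0 → stopped
Reachable graph of Q (3 states):
  q0 = 0 + 0 + (0 + 0) + b.(0 | 0 + a.0) → =b=> q1
  q1 = 0 | 0 + a.0 → =a=> q2
  q2 = 0 → stopped
Run σ = ⟨a⟩ on P: start {p0}
  after a @ step 1: {p1}
  ✓ P
Run σ = ⟨a⟩ on Q: start {q0}
  after a @ step 1: no successor for Q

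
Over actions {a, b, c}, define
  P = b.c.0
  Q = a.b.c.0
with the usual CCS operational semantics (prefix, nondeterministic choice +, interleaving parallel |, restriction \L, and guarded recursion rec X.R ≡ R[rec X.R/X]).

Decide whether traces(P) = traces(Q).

NO — witness ⟨b⟩

P's transition system — 3 states:
  m0 = b.c.0 has moves =b=> m1
  m1 = c.0 has moves =c=> m2
  m2 = 0 has moves (no moves)
Q's transition system — 4 states:
  n0 = a.b.c.0 has moves =a=> n1
  n1 = b.c.0 has moves =b=> n2
  n2 = c.0 has moves =c=> n3
  n3 = 0 has moves (no moves)
Executing b from P (initial set {m0}):
  [1] b ⇒ {m1}
  ✓ P
Executing b from Q (initial set {n0}):
  [1] b ⇒ ∅  — Q cannot continue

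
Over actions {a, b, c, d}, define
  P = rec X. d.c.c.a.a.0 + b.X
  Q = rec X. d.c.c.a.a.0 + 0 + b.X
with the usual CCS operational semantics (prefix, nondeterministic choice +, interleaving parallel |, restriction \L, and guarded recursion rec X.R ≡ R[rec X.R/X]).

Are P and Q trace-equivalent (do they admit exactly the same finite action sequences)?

P's transition system — 6 states:
  p0 = rec X. d.c.c.a.a.0 + b.X :: -b-> p0, -d-> p1
  p1 = c.c.a.a.0 :: -c-> p2
  p2 = c.a.a.0 :: -c-> p3
  p3 = a.a.0 :: -a-> p4
  p4 = a.0 :: -a-> p5
  p5 = 0 :: deadlocked
Q's transition system — 6 states:
  q0 = rec X. d.c.c.a.a.0 + 0 + b.X :: -b-> q0, -d-> q1
  q1 = c.c.a.a.0 :: -c-> q2
  q2 = c.a.a.0 :: -c-> q3
  q3 = a.a.0 :: -a-> q4
  q4 = a.0 :: -a-> q5
  q5 = 0 :: deadlocked
Coarsest stable partition (strong bisimilarity classes):
  B0 = {p0, q0}
  B1 = {p1, q1}
  B2 = {p2, q2}
  B3 = {p3, q3}
  B4 = {p4, q4}
  B5 = {p5, q5}
p0 ∈ B0, q0 ∈ B0 → same block
Bisimilar ⇒ trace-equivalent.

YES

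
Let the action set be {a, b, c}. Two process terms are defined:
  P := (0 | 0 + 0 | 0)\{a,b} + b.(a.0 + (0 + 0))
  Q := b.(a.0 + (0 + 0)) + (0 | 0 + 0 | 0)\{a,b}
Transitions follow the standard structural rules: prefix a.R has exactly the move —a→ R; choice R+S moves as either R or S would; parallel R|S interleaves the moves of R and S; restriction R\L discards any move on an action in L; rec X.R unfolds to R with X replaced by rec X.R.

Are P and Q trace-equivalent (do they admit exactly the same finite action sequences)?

LTS(P): 3 reachable states
  u0 = (0 | 0 + 0 | 0)\{a,b} + b.(a.0 + (0 + 0)) | -b-> u1
  u1 = a.0 + (0 + 0) | -a-> u2
  u2 = 0 | stopped
LTS(Q): 3 reachable states
  v0 = b.(a.0 + (0 + 0)) + (0 | 0 + 0 | 0)\{a,b} | -b-> v1
  v1 = a.0 + (0 + 0) | -a-> v2
  v2 = 0 | stopped
Bisimilarity quotient blocks:
  B0 = {u0, v0}
  B1 = {u1, v1}
  B2 = {u2, v2}
u0 ∈ B0, v0 ∈ B0 → same block
Bisimilar ⇒ trace-equivalent.

YES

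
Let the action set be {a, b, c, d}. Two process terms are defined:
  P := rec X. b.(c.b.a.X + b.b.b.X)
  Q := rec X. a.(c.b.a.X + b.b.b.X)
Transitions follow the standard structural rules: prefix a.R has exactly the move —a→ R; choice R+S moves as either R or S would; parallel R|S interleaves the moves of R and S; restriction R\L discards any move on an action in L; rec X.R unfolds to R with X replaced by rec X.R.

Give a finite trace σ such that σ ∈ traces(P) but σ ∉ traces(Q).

P's transition system — 6 states:
  m0 = rec X. b.(c.b.a.X + b.b.b.X) has moves =b=> m1
  m1 = c.b.a.(rec X. b.(c.b.a.X + b.b.b.X)) + b.b.b.(rec X. b.(c.b.a.X + b.b.b.X)) has moves =b=> m2, =c=> m3
  m2 = b.b.(rec X. b.(c.b.a.X + b.b.b.X)) has moves =b=> m4
  m3 = b.a.(rec X. b.(c.b.a.X + b.b.b.X)) has moves =b=> m5
  m4 = b.(rec X. b.(c.b.a.X + b.b.b.X)) has moves =b=> m0
  m5 = a.(rec X. b.(c.b.a.X + b.b.b.X)) has moves =a=> m0
Q's transition system — 6 states:
  n0 = rec X. a.(c.b.a.X + b.b.b.X) has moves =a=> n1
  n1 = c.b.a.(rec X. a.(c.b.a.X + b.b.b.X)) + b.b.b.(rec X. a.(c.b.a.X + b.b.b.X)) has moves =b=> n2, =c=> n3
  n2 = b.b.(rec X. a.(c.b.a.X + b.b.b.X)) has moves =b=> n4
  n3 = b.a.(rec X. a.(c.b.a.X + b.b.b.X)) has moves =b=> n5
  n4 = b.(rec X. a.(c.b.a.X + b.b.b.X)) has moves =b=> n0
  n5 = a.(rec X. a.(c.b.a.X + b.b.b.X)) has moves =a=> n0
Executing b from P (initial set {m0}):
  after b @ step 1: {m1}
  — P admits the full trace.
Executing b from Q (initial set {n0}):
  after b @ step 1: ∅ (Q stuck)

b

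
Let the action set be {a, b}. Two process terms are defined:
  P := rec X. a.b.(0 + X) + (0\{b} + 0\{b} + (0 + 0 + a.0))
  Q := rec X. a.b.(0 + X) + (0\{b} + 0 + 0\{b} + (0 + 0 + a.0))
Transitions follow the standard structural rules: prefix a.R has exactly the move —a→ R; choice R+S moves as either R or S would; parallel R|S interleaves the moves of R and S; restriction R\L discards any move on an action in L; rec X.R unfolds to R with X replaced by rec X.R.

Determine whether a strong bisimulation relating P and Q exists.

YES

LTS(P): 4 reachable states
  m0 = rec X. a.b.(0 + X) + (0\{b} + 0\{b} + (0 + 0 + a.0)) has moves -a-> m1, -a-> m2
  m1 = 0 has moves stopped
  m2 = b.(0 + (rec X. a.b.(0 + X) + (0\{b} + 0\{b} + (0 + 0 + a.0)))) has moves -b-> m3
  m3 = 0 + (rec X. a.b.(0 + X) + (0\{b} + 0\{b} + (0 + 0 + a.0))) has moves -a-> m1, -a-> m2
LTS(Q): 4 reachable states
  n0 = rec X. a.b.(0 + X) + (0\{b} + 0 + 0\{b} + (0 + 0 + a.0)) has moves -a-> n1, -a-> n2
  n1 = 0 has moves stopped
  n2 = b.(0 + (rec X. a.b.(0 + X) + (0\{b} + 0 + 0\{b} + (0 + 0 + a.0)))) has moves -b-> n3
  n3 = 0 + (rec X. a.b.(0 + X) + (0\{b} + 0 + 0\{b} + (0 + 0 + a.0))) has moves -a-> n1, -a-> n2
Partition-refinement fixed point:
  B0 = {m0, m3, n0, n3}
  B1 = {m1, n1}
  B2 = {m2, n2}
m0 ∈ B0, n0 ∈ B0 → same block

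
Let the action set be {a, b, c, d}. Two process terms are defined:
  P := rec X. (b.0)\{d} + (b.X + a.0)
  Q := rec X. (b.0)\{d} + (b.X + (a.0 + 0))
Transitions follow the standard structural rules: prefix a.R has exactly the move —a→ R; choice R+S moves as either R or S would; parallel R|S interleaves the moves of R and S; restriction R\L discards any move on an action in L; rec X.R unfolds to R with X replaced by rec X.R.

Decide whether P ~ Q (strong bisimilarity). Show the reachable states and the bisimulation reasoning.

P's transition system — 3 states:
  m0 = rec X. (b.0)\{d} + (b.X + a.0) → -a-> m1, -b-> m0, -b-> m2
  m1 = 0 → deadlocked
  m2 = 0\{d} → deadlocked
Q's transition system — 3 states:
  n0 = rec X. (b.0)\{d} + (b.X + (a.0 + 0)) → -a-> n1, -b-> n0, -b-> n2
  n1 = 0 → deadlocked
  n2 = 0\{d} → deadlocked
Bisimilarity quotient blocks:
  B0 = {m0, n0}
  B1 = {m1, m2, n1, n2}
m0 ∈ B0, n0 ∈ B0 → same block

YES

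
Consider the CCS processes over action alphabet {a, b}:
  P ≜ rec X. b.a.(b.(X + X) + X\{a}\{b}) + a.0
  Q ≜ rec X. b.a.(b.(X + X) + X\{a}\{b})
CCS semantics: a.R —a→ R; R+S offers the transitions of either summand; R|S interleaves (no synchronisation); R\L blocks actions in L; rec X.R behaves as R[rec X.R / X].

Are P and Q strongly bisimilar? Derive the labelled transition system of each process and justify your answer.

P's transition system — 5 states:
  p0 = rec X. b.a.(b.(X + X) + X\{a}\{b}) + a.0 :: ··a··> p1, ··b··> p2
  p1 = 0 :: ·
  p2 = a.(b.((rec X. b.a.(b.(X + X) + X\{a}\{b}) + a.0) + (rec X. b.a.(b.(X + X) + X\{a}\{b}) + a.0)) + (rec X. b.a.(b.(X + X) + X\{a}\{b}) + a.0)\{a}\{b}) :: ··a··> p3
  p3 = b.((rec X. b.a.(b.(X + X) + X\{a}\{b}) + a.0) + (rec X. b.a.(b.(X + X) + X\{a}\{b}) + a.0)) + (rec X. b.a.(b.(X + X) + X\{a}\{b}) + a.0)\{a}\{b} :: ··b··> p4
  p4 = (rec X. b.a.(b.(X + X) + X\{a}\{b}) + a.0) + (rec X. b.a.(b.(X + X) + X\{a}\{b}) + a.0) :: ··a··> p1, ··b··> p2
Q's transition system — 4 states:
  q0 = rec X. b.a.(b.(X + X) + X\{a}\{b}) :: ··b··> q1
  q1 = a.(b.((rec X. b.a.(b.(X + X) + X\{a}\{b})) + (rec X. b.a.(b.(X + X) + X\{a}\{b}))) + (rec X. b.a.(b.(X + X) + X\{a}\{b}))\{a}\{b}) :: ··a··> q2
  q2 = b.((rec X. b.a.(b.(X + X) + X\{a}\{b})) + (rec X. b.a.(b.(X + X) + X\{a}\{b}))) + (rec X. b.a.(b.(X + X) + X\{a}\{b}))\{a}\{b} :: ··b··> q3
  q3 = (rec X. b.a.(b.(X + X) + X\{a}\{b})) + (rec X. b.a.(b.(X + X) + X\{a}\{b})) :: ··b··> q1
Coarsest stable partition (strong bisimilarity classes):
  B0 = {p0, p4}
  B1 = {p1}
  B2 = {p2}
  B3 = {p3}
  B4 = {q0, q3}
  B5 = {q1}
  B6 = {q2}
p0 ∈ B0, q0 ∈ B4 → different blocks

NO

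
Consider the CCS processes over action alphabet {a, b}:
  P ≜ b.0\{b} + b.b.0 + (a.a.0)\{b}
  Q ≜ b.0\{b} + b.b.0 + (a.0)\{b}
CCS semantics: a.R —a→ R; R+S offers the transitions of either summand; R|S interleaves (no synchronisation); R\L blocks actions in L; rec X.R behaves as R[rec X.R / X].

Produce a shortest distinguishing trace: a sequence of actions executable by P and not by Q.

LTS(P): 5 reachable states
  m0 = b.0\{b} + b.b.0 + (a.a.0)\{b} → -a-> m1, -b-> m2, -b-> m3
  m1 = (a.0)\{b} → -a-> m2
  m2 = 0\{b} → ∅
  m3 = b.0 → -b-> m4
  m4 = 0 → ∅
LTS(Q): 4 reachable states
  n0 = b.0\{b} + b.b.0 + (a.0)\{b} → -a-> n1, -b-> n1, -b-> n2
  n1 = 0\{b} → ∅
  n2 = b.0 → -b-> n3
  n3 = 0 → ∅
Run σ = ⟨aa⟩ on P: start {m0}
  after a @ step 1: {m1}
  after a @ step 2: {m2}
  — P admits the full trace.
Run σ = ⟨aa⟩ on Q: start {n0}
  after a @ step 1: {n1}
  after a @ step 2: no successor for Q

aa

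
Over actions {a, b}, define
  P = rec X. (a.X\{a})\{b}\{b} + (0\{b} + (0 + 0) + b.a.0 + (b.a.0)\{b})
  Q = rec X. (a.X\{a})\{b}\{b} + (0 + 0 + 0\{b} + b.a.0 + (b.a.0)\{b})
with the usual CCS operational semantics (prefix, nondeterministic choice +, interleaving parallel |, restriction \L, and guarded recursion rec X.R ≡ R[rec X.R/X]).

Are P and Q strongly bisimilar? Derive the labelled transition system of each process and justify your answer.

P ~ Q

P's transition system — 4 states:
  m0 = rec X. (a.X\{a})\{b}\{b} + (0\{b} + (0 + 0) + b.a.0 + (b.a.0)\{b}) :: -a-> m1, -b-> m2
  m1 = (rec X. (a.X\{a})\{b}\{b} + (0\{b} + (0 + 0) + b.a.0 + (b.a.0)\{b}))\{a}\{b}\{b} :: (no moves)
  m2 = a.0 :: -a-> m3
  m3 = 0 :: (no moves)
Q's transition system — 4 states:
  n0 = rec X. (a.X\{a})\{b}\{b} + (0 + 0 + 0\{b} + b.a.0 + (b.a.0)\{b}) :: -a-> n1, -b-> n2
  n1 = (rec X. (a.X\{a})\{b}\{b} + (0 + 0 + 0\{b} + b.a.0 + (b.a.0)\{b}))\{a}\{b}\{b} :: (no moves)
  n2 = a.0 :: -a-> n3
  n3 = 0 :: (no moves)
Coarsest stable partition (strong bisimilarity classes):
  B0 = {m0, n0}
  B1 = {m2, n2}
  B2 = {m1, m3, n1, n3}
m0 ∈ B0, n0 ∈ B0 → same block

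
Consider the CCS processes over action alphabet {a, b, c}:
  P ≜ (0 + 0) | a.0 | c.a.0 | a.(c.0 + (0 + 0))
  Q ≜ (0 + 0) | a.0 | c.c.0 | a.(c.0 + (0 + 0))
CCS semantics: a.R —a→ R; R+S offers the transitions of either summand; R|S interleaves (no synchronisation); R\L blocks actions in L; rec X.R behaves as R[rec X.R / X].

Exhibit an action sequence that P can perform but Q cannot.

aaca

P's transition system — 18 states:
  m0 = (0 + 0) | a.0 | c.a.0 | a.(c.0 + (0 + 0)) has moves =a=> m1, =a=> m2, =c=> m3
  m1 = (0 + 0) | 0 | c.a.0 | a.(c.0 + (0 + 0)) has moves =a=> m4, =c=> m5
  m2 = (0 + 0) | a.0 | c.a.0 | (c.0 + (0 + 0)) has moves =a=> m4, =c=> m6, =c=> m7
  m3 = (0 + 0) | a.0 | a.0 | a.(c.0 + (0 + 0)) has moves =a=> m5, =a=> m6, =a=> m8
  m4 = (0 + 0) | 0 | c.a.0 | (c.0 + (0 + 0)) has moves =c=> m10, =c=> m9
  m5 = (0 + 0) | 0 | a.0 | a.(c.0 + (0 + 0)) has moves =a=> m11, =a=> m9
  m6 = (0 + 0) | a.0 | a.0 | (c.0 + (0 + 0)) has moves =a=> m12, =a=> m9, =c=> m13
  m7 = (0 + 0) | a.0 | c.a.0 | 0 has moves =a=> m10, =c=> m13
  m8 = (0 + 0) | a.0 | 0 | a.(c.0 + (0 + 0)) has moves =a=> m11, =a=> m12
  m9 = (0 + 0) | 0 | a.0 | (c.0 + (0 + 0)) has moves =a=> m14, =c=> m15
  m10 = (0 + 0) | 0 | c.a.0 | 0 has moves =c=> m15
  m11 = (0 + 0) | 0 | 0 | a.(c.0 + (0 + 0)) has moves =a=> m14
  m12 = (0 + 0) | a.0 | 0 | (c.0 + (0 + 0)) has moves =a=> m14, =c=> m16
  m13 = (0 + 0) | a.0 | a.0 | 0 has moves =a=> m15, =a=> m16
  m14 = (0 + 0) | 0 | 0 | (c.0 + (0 + 0)) has moves =c=> m17
  m15 = (0 + 0) | 0 | a.0 | 0 has moves =a=> m17
  m16 = (0 + 0) | a.0 | 0 | 0 has moves =a=> m17
  m17 = (0 + 0) | 0 | 0 | 0 has moves stopped
Q's transition system — 18 states:
  n0 = (0 + 0) | a.0 | c.c.0 | a.(c.0 + (0 + 0)) has moves =a=> n1, =a=> n2, =c=> n3
  n1 = (0 + 0) | 0 | c.c.0 | a.(c.0 + (0 + 0)) has moves =a=> n4, =c=> n5
  n2 = (0 + 0) | a.0 | c.c.0 | (c.0 + (0 + 0)) has moves =a=> n4, =c=> n6, =c=> n7
  n3 = (0 + 0) | a.0 | c.0 | a.(c.0 + (0 + 0)) has moves =a=> n5, =a=> n6, =c=> n8
  n4 = (0 + 0) | 0 | c.c.0 | (c.0 + (0 + 0)) has moves =c=> n10, =c=> n9
  n5 = (0 + 0) | 0 | c.0 | a.(c.0 + (0 + 0)) has moves =a=> n9, =c=> n11
  n6 = (0 + 0) | a.0 | c.0 | (c.0 + (0 + 0)) has moves =a=> n9, =c=> n12, =c=> n13
  n7 = (0 + 0) | a.0 | c.c.0 | 0 has moves =a=> n10, =c=> n13
  n8 = (0 + 0) | a.0 | 0 | a.(c.0 + (0 + 0)) has moves =a=> n11, =a=> n12
  n9 = (0 + 0) | 0 | c.0 | (c.0 + (0 + 0)) has moves =c=> n14, =c=> n15
  n10 = (0 + 0) | 0 | c.c.0 | 0 has moves =c=> n15
  n11 = (0 + 0) | 0 | 0 | a.(c.0 + (0 + 0)) has moves =a=> n14
  n12 = (0 + 0) | a.0 | 0 | (c.0 + (0 + 0)) has moves =a=> n14, =c=> n16
  n13 = (0 + 0) | a.0 | c.0 | 0 has moves =a=> n15, =c=> n16
  n14 = (0 + 0) | 0 | 0 | (c.0 + (0 + 0)) has moves =c=> n17
  n15 = (0 + 0) | 0 | c.0 | 0 has moves =c=> n17
  n16 = (0 + 0) | a.0 | 0 | 0 has moves =a=> n17
  n17 = (0 + 0) | 0 | 0 | 0 has moves stopped
Run σ = ⟨aaca⟩ on P: start {m0}
  after a @ step 1: {m1, m2}
  after a @ step 2: {m4}
  after c @ step 3: {m10, m9}
  after a @ step 4: {m14}
  — P admits the full trace.
Run σ = ⟨aaca⟩ on Q: start {n0}
  after a @ step 1: {n1, n2}
  after a @ step 2: {n4}
  after c @ step 3: {n10, n9}
  after a @ step 4: no successor for Q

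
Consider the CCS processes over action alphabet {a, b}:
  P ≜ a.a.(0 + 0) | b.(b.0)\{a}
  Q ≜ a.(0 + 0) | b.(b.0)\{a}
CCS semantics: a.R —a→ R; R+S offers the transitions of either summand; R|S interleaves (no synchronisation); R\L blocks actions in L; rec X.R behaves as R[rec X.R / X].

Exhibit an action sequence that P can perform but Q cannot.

P's transition system — 9 states:
  u0 = a.a.(0 + 0) | b.(b.0)\{a} has moves -a-> u1, -b-> u2
  u1 = a.(0 + 0) | b.(b.0)\{a} has moves -a-> u3, -b-> u4
  u2 = a.a.(0 + 0) | (b.0)\{a} has moves -a-> u4, -b-> u5
  u3 = (0 + 0) | b.(b.0)\{a} has moves -b-> u6
  u4 = a.(0 + 0) | (b.0)\{a} has moves -a-> u6, -b-> u7
  u5 = a.a.(0 + 0) | 0\{a} has moves -a-> u7
  u6 = (0 + 0) | (b.0)\{a} has moves -b-> u8
  u7 = a.(0 + 0) | 0\{a} has moves -a-> u8
  u8 = (0 + 0) | 0\{a} has moves stopped
Q's transition system — 6 states:
  v0 = a.(0 + 0) | b.(b.0)\{a} has moves -a-> v1, -b-> v2
  v1 = (0 + 0) | b.(b.0)\{a} has moves -b-> v3
  v2 = a.(0 + 0) | (b.0)\{a} has moves -a-> v3, -b-> v4
  v3 = (0 + 0) | (b.0)\{a} has moves -b-> v5
  v4 = a.(0 + 0) | 0\{a} has moves -a-> v5
  v5 = (0 + 0) | 0\{a} has moves stopped
Run σ = ⟨aa⟩ on P: start {u0}
  step 1 (a): {u1}
  step 2 (a): {u3}
  P completes σ.
Run σ = ⟨aa⟩ on Q: start {v0}
  step 1 (a): {v1}
  step 2 (a): no successor for Q

aa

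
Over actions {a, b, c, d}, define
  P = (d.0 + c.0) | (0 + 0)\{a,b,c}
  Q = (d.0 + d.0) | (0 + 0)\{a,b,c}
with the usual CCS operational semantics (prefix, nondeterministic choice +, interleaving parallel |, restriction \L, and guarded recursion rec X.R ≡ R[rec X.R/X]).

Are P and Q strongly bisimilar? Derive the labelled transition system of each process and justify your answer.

Reachable graph of P (2 states):
  m0 = (d.0 + c.0) | (0 + 0)\{a,b,c} has moves -c-> m1, -d-> m1
  m1 = 0 | (0 + 0)\{a,b,c} has moves ·
Reachable graph of Q (2 states):
  n0 = (d.0 + d.0) | (0 + 0)\{a,b,c} has moves -d-> n1
  n1 = 0 | (0 + 0)\{a,b,c} has moves ·
Bisimilarity quotient blocks:
  B0 = {m0}
  B1 = {m1, n1}
  B2 = {n0}
m0 ∈ B0, n0 ∈ B2 → different blocks

NO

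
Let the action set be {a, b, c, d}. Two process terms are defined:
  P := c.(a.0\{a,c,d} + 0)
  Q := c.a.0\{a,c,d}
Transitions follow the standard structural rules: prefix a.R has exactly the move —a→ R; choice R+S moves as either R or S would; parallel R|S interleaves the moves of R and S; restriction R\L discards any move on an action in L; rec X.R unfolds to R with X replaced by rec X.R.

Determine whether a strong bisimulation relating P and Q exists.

YES

P's transition system — 3 states:
  s0 = c.(a.0\{a,c,d} + 0) | =c=> s1
  s1 = a.0\{a,c,d} + 0 | =a=> s2
  s2 = 0\{a,c,d} | stopped
Q's transition system — 3 states:
  t0 = c.a.0\{a,c,d} | =c=> t1
  t1 = a.0\{a,c,d} | =a=> t2
  t2 = 0\{a,c,d} | stopped
Bisimilarity quotient blocks:
  B0 = {s0, t0}
  B1 = {s1, t1}
  B2 = {s2, t2}
s0 ∈ B0, t0 ∈ B0 → same block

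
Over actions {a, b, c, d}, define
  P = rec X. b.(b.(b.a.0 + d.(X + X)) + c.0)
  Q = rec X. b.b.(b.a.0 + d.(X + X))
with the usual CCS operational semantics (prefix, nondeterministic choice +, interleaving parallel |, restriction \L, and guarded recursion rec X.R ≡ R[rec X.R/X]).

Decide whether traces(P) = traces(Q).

Reachable graph of P (6 states):
  u0 = rec X. b.(b.(b.a.0 + d.(X + X)) + c.0) → --b--▸ u1
  u1 = b.(b.a.0 + d.((rec X. b.(b.(b.a.0 + d.(X + X)) + c.0)) + (rec X. b.(b.(b.a.0 + d.(X + X)) + c.0)))) + c.0 → --b--▸ u2, --c--▸ u3
  u2 = b.a.0 + d.((rec X. b.(b.(b.a.0 + d.(X + X)) + c.0)) + (rec X. b.(b.(b.a.0 + d.(X + X)) + c.0))) → --b--▸ u4, --d--▸ u5
  u3 = 0 → (no moves)
  u4 = a.0 → --a--▸ u3
  u5 = (rec X. b.(b.(b.a.0 + d.(X + X)) + c.0)) + (rec X. b.(b.(b.a.0 + d.(X + X)) + c.0)) → --b--▸ u1
Reachable graph of Q (6 states):
  v0 = rec X. b.b.(b.a.0 + d.(X + X)) → --b--▸ v1
  v1 = b.(b.a.0 + d.((rec X. b.b.(b.a.0 + d.(X + X))) + (rec X. b.b.(b.a.0 + d.(X + X))))) → --b--▸ v2
  v2 = b.a.0 + d.((rec X. b.b.(b.a.0 + d.(X + X))) + (rec X. b.b.(b.a.0 + d.(X + X)))) → --b--▸ v3, --d--▸ v4
  v3 = a.0 → --a--▸ v5
  v4 = (rec X. b.b.(b.a.0 + d.(X + X))) + (rec X. b.b.(b.a.0 + d.(X + X))) → --b--▸ v1
  v5 = 0 → (no moves)
Executing bc from P (initial set {u0}):
  step 1 (b): {u1}
  step 2 (c): {u3}
  P completes σ.
Executing bc from Q (initial set {v0}):
  step 1 (b): {v1}
  step 2 (c): ∅  — Q cannot continue

traces(P) ≠ traces(Q) — witness ⟨bc⟩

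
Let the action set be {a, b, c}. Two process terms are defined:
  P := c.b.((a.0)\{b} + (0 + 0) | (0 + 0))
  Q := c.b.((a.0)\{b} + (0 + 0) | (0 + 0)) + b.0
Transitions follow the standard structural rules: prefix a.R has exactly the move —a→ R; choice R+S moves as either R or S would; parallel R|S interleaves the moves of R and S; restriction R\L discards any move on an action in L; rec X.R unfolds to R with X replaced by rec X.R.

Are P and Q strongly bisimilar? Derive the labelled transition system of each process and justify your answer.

Reachable graph of P (4 states):
  m0 = c.b.((a.0)\{b} + (0 + 0) | (0 + 0)) ⊢ =c=> m1
  m1 = b.((a.0)\{b} + (0 + 0) | (0 + 0)) ⊢ =b=> m2
  m2 = (a.0)\{b} + (0 + 0) | (0 + 0) ⊢ =a=> m3
  m3 = 0\{b} ⊢ stopped
Reachable graph of Q (5 states):
  n0 = c.b.((a.0)\{b} + (0 + 0) | (0 + 0)) + b.0 ⊢ =b=> n1, =c=> n2
  n1 = 0 ⊢ stopped
  n2 = b.((a.0)\{b} + (0 + 0) | (0 + 0)) ⊢ =b=> n3
  n3 = (a.0)\{b} + (0 + 0) | (0 + 0) ⊢ =a=> n4
  n4 = 0\{b} ⊢ stopped
Bisimilarity quotient blocks:
  B0 = {m0}
  B1 = {m1, n2}
  B2 = {m2, n3}
  B3 = {m3, n1, n4}
  B4 = {n0}
m0 ∈ B0, n0 ∈ B4 → different blocks

NO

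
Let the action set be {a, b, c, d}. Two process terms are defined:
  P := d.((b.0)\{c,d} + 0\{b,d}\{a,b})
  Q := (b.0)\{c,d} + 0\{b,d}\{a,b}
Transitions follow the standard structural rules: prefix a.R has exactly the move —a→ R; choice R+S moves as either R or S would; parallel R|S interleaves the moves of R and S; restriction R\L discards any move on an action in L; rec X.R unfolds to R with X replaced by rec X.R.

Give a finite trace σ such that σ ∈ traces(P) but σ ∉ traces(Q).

d

Reachable graph of P (3 states):
  s0 = d.((b.0)\{c,d} + 0\{b,d}\{a,b}) | ··d··> s1
  s1 = (b.0)\{c,d} + 0\{b,d}\{a,b} | ··b··> s2
  s2 = 0\{c,d} | ·
Reachable graph of Q (2 states):
  t0 = (b.0)\{c,d} + 0\{b,d}\{a,b} | ··b··> t1
  t1 = 0\{c,d} | ·
Executing d from P (initial set {s0}):
  [1] d ⇒ {s1}
  ✓ P
Executing d from Q (initial set {t0}):
  [1] d ⇒ ∅  — Q cannot continue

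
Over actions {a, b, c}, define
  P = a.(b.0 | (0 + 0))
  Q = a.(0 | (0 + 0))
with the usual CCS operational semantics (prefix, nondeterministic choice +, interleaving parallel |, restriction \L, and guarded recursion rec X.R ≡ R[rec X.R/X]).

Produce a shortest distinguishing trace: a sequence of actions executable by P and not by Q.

P's transition system — 3 states:
  u0 = a.(b.0 | (0 + 0)) ⊢ —a→ u1
  u1 = b.0 | (0 + 0) ⊢ —b→ u2
  u2 = 0 | (0 + 0) ⊢ deadlocked
Q's transition system — 2 states:
  v0 = a.(0 | (0 + 0)) ⊢ —a→ v1
  v1 = 0 | (0 + 0) ⊢ deadlocked
Executing ab from P (initial set {u0}):
  step 1 (a): {u1}
  step 2 (b): {u2}
  ✓ P
Executing ab from Q (initial set {v0}):
  step 1 (a): {v1}
  step 2 (b): ∅ (Q stuck)

ab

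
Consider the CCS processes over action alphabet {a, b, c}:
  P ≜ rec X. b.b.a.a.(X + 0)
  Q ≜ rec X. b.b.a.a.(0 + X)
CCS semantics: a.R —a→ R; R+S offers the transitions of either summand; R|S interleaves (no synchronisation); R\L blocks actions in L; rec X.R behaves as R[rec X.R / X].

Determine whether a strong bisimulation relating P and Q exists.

P ~ Q

P's transition system — 5 states:
  u0 = rec X. b.b.a.a.(X + 0) ⊢ =b=> u1
  u1 = b.a.a.((rec X. b.b.a.a.(X + 0)) + 0) ⊢ =b=> u2
  u2 = a.a.((rec X. b.b.a.a.(X + 0)) + 0) ⊢ =a=> u3
  u3 = a.((rec X. b.b.a.a.(X + 0)) + 0) ⊢ =a=> u4
  u4 = (rec X. b.b.a.a.(X + 0)) + 0 ⊢ =b=> u1
Q's transition system — 5 states:
  v0 = rec X. b.b.a.a.(0 + X) ⊢ =b=> v1
  v1 = b.a.a.(0 + (rec X. b.b.a.a.(0 + X))) ⊢ =b=> v2
  v2 = a.a.(0 + (rec X. b.b.a.a.(0 + X))) ⊢ =a=> v3
  v3 = a.(0 + (rec X. b.b.a.a.(0 + X))) ⊢ =a=> v4
  v4 = 0 + (rec X. b.b.a.a.(0 + X)) ⊢ =b=> v1
Partition-refinement fixed point:
  B0 = {u0, u4, v0, v4}
  B1 = {u1, v1}
  B2 = {u2, v2}
  B3 = {u3, v3}
u0 ∈ B0, v0 ∈ B0 → same block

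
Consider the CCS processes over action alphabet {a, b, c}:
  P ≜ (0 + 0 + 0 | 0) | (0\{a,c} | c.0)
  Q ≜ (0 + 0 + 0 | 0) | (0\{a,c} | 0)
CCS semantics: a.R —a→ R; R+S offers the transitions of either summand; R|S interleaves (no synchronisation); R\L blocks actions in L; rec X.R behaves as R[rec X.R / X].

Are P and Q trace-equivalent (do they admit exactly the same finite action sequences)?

traces(P) ≠ traces(Q) — witness ⟨c⟩

LTS(P): 2 reachable states
  p0 = (0 + 0 + 0 | 0) | (0\{a,c} | c.0) has moves —c→ p1
  p1 = (0 + 0 + 0 | 0) | (0\{a,c} | 0) has moves stopped
LTS(Q): 1 reachable states
  q0 = (0 + 0 + 0 | 0) | (0\{a,c} | 0) has moves stopped
Trace ⟨c⟩ through P, begin at {p0}:
  [1] c ⇒ {p1}
  ✓ P
Trace ⟨c⟩ through Q, begin at {q0}:
  [1] c ⇒ no successor for Q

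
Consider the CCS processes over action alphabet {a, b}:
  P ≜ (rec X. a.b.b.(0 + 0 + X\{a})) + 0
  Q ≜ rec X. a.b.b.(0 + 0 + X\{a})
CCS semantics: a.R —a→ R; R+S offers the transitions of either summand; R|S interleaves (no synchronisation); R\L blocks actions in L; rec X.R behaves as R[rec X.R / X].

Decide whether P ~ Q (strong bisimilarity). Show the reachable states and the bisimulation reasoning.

YES

LTS(P): 4 reachable states
  m0 = (rec X. a.b.b.(0 + 0 + X\{a})) + 0 has moves -a-> m1
  m1 = b.b.(0 + 0 + (rec X. a.b.b.(0 + 0 + X\{a}))\{a}) has moves -b-> m2
  m2 = b.(0 + 0 + (rec X. a.b.b.(0 + 0 + X\{a}))\{a}) has moves -b-> m3
  m3 = 0 + 0 + (rec X. a.b.b.(0 + 0 + X\{a}))\{a} has moves stopped
LTS(Q): 4 reachable states
  n0 = rec X. a.b.b.(0 + 0 + X\{a}) has moves -a-> n1
  n1 = b.b.(0 + 0 + (rec X. a.b.b.(0 + 0 + X\{a}))\{a}) has moves -b-> n2
  n2 = b.(0 + 0 + (rec X. a.b.b.(0 + 0 + X\{a}))\{a}) has moves -b-> n3
  n3 = 0 + 0 + (rec X. a.b.b.(0 + 0 + X\{a}))\{a} has moves stopped
Bisimilarity quotient blocks:
  B0 = {m0, n0}
  B1 = {m1, n1}
  B2 = {m2, n2}
  B3 = {m3, n3}
m0 ∈ B0, n0 ∈ B0 → same block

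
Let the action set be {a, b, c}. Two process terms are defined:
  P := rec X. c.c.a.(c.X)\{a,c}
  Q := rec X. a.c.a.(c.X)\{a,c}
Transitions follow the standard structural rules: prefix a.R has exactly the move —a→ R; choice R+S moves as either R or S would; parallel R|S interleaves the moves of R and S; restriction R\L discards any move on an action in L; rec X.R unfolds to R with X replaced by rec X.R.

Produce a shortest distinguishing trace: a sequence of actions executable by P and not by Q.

LTS(P): 4 reachable states
  p0 = rec X. c.c.a.(c.X)\{a,c} :: --c--▸ p1
  p1 = c.a.(c.(rec X. c.c.a.(c.X)\{a,c}))\{a,c} :: --c--▸ p2
  p2 = a.(c.(rec X. c.c.a.(c.X)\{a,c}))\{a,c} :: --a--▸ p3
  p3 = (c.(rec X. c.c.a.(c.X)\{a,c}))\{a,c} :: ·
LTS(Q): 4 reachable states
  q0 = rec X. a.c.a.(c.X)\{a,c} :: --a--▸ q1
  q1 = c.a.(c.(rec X. a.c.a.(c.X)\{a,c}))\{a,c} :: --c--▸ q2
  q2 = a.(c.(rec X. a.c.a.(c.X)\{a,c}))\{a,c} :: --a--▸ q3
  q3 = (c.(rec X. a.c.a.(c.X)\{a,c}))\{a,c} :: ·
Trace ⟨c⟩ through P, begin at {p0}:
  [1] c ⇒ {p1}
  P completes σ.
Trace ⟨c⟩ through Q, begin at {q0}:
  [1] c ⇒ ∅  — Q cannot continue

c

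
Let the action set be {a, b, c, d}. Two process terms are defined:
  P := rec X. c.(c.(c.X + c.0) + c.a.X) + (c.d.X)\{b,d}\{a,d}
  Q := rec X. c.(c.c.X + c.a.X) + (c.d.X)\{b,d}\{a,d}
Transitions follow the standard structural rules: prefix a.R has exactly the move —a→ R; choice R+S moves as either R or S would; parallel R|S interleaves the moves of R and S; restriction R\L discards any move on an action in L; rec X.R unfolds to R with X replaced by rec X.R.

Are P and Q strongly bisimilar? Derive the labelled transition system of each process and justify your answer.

NO

P's transition system — 6 states:
  p0 = rec X. c.(c.(c.X + c.0) + c.a.X) + (c.d.X)\{b,d}\{a,d} ⊢ -c-> p1, -c-> p2
  p1 = (d.(rec X. c.(c.(c.X + c.0) + c.a.X) + (c.d.X)\{b,d}\{a,d}))\{b,d}\{a,d} ⊢ deadlocked
  p2 = c.(c.(rec X. c.(c.(c.X + c.0) + c.a.X) + (c.d.X)\{b,d}\{a,d}) + c.0) + c.a.(rec X. c.(c.(c.X + c.0) + c.a.X) + (c.d.X)\{b,d}\{a,d}) ⊢ -c-> p3, -c-> p4
  p3 = a.(rec X. c.(c.(c.X + c.0) + c.a.X) + (c.d.X)\{b,d}\{a,d}) ⊢ -a-> p0
  p4 = c.(rec X. c.(c.(c.X + c.0) + c.a.X) + (c.d.X)\{b,d}\{a,d}) + c.0 ⊢ -c-> p0, -c-> p5
  p5 = 0 ⊢ deadlocked
Q's transition system — 5 states:
  q0 = rec X. c.(c.c.X + c.a.X) + (c.d.X)\{b,d}\{a,d} ⊢ -c-> q1, -c-> q2
  q1 = (d.(rec X. c.(c.c.X + c.a.X) + (c.d.X)\{b,d}\{a,d}))\{b,d}\{a,d} ⊢ deadlocked
  q2 = c.c.(rec X. c.(c.c.X + c.a.X) + (c.d.X)\{b,d}\{a,d}) + c.a.(rec X. c.(c.c.X + c.a.X) + (c.d.X)\{b,d}\{a,d}) ⊢ -c-> q3, -c-> q4
  q3 = a.(rec X. c.(c.c.X + c.a.X) + (c.d.X)\{b,d}\{a,d}) ⊢ -a-> q0
  q4 = c.(rec X. c.(c.c.X + c.a.X) + (c.d.X)\{b,d}\{a,d}) ⊢ -c-> q0
Coarsest stable partition (strong bisimilarity classes):
  B0 = {p0}
  B1 = {p2}
  B2 = {p4}
  B3 = {p1, p5, q1}
  B4 = {p3}
  B5 = {q0}
  B6 = {q2}
  B7 = {q3}
  B8 = {q4}
p0 ∈ B0, q0 ∈ B5 → different blocks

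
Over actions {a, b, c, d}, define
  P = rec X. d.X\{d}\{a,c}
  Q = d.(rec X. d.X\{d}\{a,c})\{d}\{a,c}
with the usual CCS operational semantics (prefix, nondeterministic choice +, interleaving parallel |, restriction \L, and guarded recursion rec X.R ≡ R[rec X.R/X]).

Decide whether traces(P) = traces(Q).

P's transition system — 2 states:
  m0 = rec X. d.X\{d}\{a,c} ⊢ —d→ m1
  m1 = (rec X. d.X\{d}\{a,c})\{d}\{a,c} ⊢ stopped
Q's transition system — 2 states:
  n0 = d.(rec X. d.X\{d}\{a,c})\{d}\{a,c} ⊢ —d→ n1
  n1 = (rec X. d.X\{d}\{a,c})\{d}\{a,c} ⊢ stopped
Partition-refinement fixed point:
  B0 = {m0, n0}
  B1 = {m1, n1}
m0 ∈ B0, n0 ∈ B0 → same block
Bisimilar ⇒ trace-equivalent.

trace-equivalent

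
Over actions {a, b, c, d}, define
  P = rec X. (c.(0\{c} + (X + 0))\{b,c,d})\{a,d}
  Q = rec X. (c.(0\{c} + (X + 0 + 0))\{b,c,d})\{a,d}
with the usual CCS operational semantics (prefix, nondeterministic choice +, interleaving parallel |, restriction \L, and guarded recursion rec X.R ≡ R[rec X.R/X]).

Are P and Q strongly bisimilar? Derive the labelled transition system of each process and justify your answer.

P ~ Q

P's transition system — 2 states:
  p0 = rec X. (c.(0\{c} + (X + 0))\{b,c,d})\{a,d} :: -c-> p1
  p1 = (0\{c} + ((rec X. (c.(0\{c} + (X + 0))\{b,c,d})\{a,d}) + 0))\{b,c,d}\{a,d} :: (no moves)
Q's transition system — 2 states:
  q0 = rec X. (c.(0\{c} + (X + 0 + 0))\{b,c,d})\{a,d} :: -c-> q1
  q1 = (0\{c} + ((rec X. (c.(0\{c} + (X + 0 + 0))\{b,c,d})\{a,d}) + 0 + 0))\{b,c,d}\{a,d} :: (no moves)
Coarsest stable partition (strong bisimilarity classes):
  B0 = {p0, q0}
  B1 = {p1, q1}
p0 ∈ B0, q0 ∈ B0 → same block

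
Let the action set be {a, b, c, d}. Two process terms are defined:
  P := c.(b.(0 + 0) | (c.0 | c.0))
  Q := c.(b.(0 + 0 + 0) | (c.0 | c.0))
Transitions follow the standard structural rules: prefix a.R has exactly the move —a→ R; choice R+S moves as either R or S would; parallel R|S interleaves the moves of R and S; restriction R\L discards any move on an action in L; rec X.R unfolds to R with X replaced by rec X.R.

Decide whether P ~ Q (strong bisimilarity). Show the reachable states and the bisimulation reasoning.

YES

LTS(P): 9 reachable states
  m0 = c.(b.(0 + 0) | (c.0 | c.0)) ⊢ -c-> m1
  m1 = b.(0 + 0) | (c.0 | c.0) ⊢ -b-> m2, -c-> m3, -c-> m4
  m2 = (0 + 0) | (c.0 | c.0) ⊢ -c-> m5, -c-> m6
  m3 = b.(0 + 0) | (0 | c.0) ⊢ -b-> m5, -c-> m7
  m4 = b.(0 + 0) | (c.0 | 0) ⊢ -b-> m6, -c-> m7
  m5 = (0 + 0) | (0 | c.0) ⊢ -c-> m8
  m6 = (0 + 0) | (c.0 | 0) ⊢ -c-> m8
  m7 = b.(0 + 0) | (0 | 0) ⊢ -b-> m8
  m8 = (0 + 0) | (0 | 0) ⊢ stopped
LTS(Q): 9 reachable states
  n0 = c.(b.(0 + 0 + 0) | (c.0 | c.0)) ⊢ -c-> n1
  n1 = b.(0 + 0 + 0) | (c.0 | c.0) ⊢ -b-> n2, -c-> n3, -c-> n4
  n2 = (0 + 0 + 0) | (c.0 | c.0) ⊢ -c-> n5, -c-> n6
  n3 = b.(0 + 0 + 0) | (0 | c.0) ⊢ -b-> n5, -c-> n7
  n4 = b.(0 + 0 + 0) | (c.0 | 0) ⊢ -b-> n6, -c-> n7
  n5 = (0 + 0 + 0) | (0 | c.0) ⊢ -c-> n8
  n6 = (0 + 0 + 0) | (c.0 | 0) ⊢ -c-> n8
  n7 = b.(0 + 0 + 0) | (0 | 0) ⊢ -b-> n8
  n8 = (0 + 0 + 0) | (0 | 0) ⊢ stopped
Partition-refinement fixed point:
  B0 = {m0, n0}
  B1 = {m1, n1}
  B2 = {m2, n2}
  B3 = {m5, m6, n5, n6}
  B4 = {m8, n8}
  B5 = {m3, m4, n3, n4}
  B6 = {m7, n7}
m0 ∈ B0, n0 ∈ B0 → same block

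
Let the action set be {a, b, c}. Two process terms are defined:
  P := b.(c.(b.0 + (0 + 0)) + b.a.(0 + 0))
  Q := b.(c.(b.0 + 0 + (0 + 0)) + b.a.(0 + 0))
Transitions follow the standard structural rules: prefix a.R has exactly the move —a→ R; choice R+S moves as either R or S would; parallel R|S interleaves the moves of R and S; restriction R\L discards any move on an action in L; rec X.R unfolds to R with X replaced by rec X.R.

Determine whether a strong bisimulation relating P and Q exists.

bisimilar

Reachable graph of P (6 states):
  u0 = b.(c.(b.0 + (0 + 0)) + b.a.(0 + 0)) :: ··b··> u1
  u1 = c.(b.0 + (0 + 0)) + b.a.(0 + 0) :: ··b··> u2, ··c··> u3
  u2 = a.(0 + 0) :: ··a··> u4
  u3 = b.0 + (0 + 0) :: ··b··> u5
  u4 = 0 + 0 :: ·
  u5 = 0 :: ·
Reachable graph of Q (6 states):
  v0 = b.(c.(b.0 + 0 + (0 + 0)) + b.a.(0 + 0)) :: ··b··> v1
  v1 = c.(b.0 + 0 + (0 + 0)) + b.a.(0 + 0) :: ··b··> v2, ··c··> v3
  v2 = a.(0 + 0) :: ··a··> v4
  v3 = b.0 + 0 + (0 + 0) :: ··b··> v5
  v4 = 0 + 0 :: ·
  v5 = 0 :: ·
Bisimilarity quotient blocks:
  B0 = {u0, v0}
  B1 = {u1, v1}
  B2 = {u3, v3}
  B3 = {u4, u5, v4, v5}
  B4 = {u2, v2}
u0 ∈ B0, v0 ∈ B0 → same block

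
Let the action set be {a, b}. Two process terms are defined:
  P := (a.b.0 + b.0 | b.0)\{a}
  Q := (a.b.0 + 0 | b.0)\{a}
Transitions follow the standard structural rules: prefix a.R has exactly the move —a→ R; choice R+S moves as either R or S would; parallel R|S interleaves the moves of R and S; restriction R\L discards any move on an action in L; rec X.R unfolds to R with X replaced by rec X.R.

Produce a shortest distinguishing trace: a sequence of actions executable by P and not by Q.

LTS(P): 4 reachable states
  u0 = (a.b.0 + b.0 | b.0)\{a} → =b=> u1, =b=> u2
  u1 = (0 | b.0)\{a} → =b=> u3
  u2 = (b.0 | 0)\{a} → =b=> u3
  u3 = (0 | 0)\{a} → stopped
LTS(Q): 2 reachable states
  v0 = (a.b.0 + 0 | b.0)\{a} → =b=> v1
  v1 = (0 | 0)\{a} → stopped
Run σ = ⟨bb⟩ on P: start {u0}
  [1] b ⇒ {u1, u2}
  [2] b ⇒ {u3}
  P completes σ.
Run σ = ⟨bb⟩ on Q: start {v0}
  [1] b ⇒ {v1}
  [2] b ⇒ ∅  — Q cannot continue

bb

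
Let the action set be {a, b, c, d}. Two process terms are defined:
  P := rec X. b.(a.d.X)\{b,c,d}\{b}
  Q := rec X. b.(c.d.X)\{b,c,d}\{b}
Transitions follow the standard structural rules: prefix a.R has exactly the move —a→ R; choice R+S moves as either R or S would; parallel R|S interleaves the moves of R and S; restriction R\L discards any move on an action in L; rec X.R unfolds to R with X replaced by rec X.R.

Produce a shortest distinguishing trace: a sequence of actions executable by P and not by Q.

LTS(P): 3 reachable states
  s0 = rec X. b.(a.d.X)\{b,c,d}\{b} → ··b··> s1
  s1 = (a.d.(rec X. b.(a.d.X)\{b,c,d}\{b}))\{b,c,d}\{b} → ··a··> s2
  s2 = (d.(rec X. b.(a.d.X)\{b,c,d}\{b}))\{b,c,d}\{b} → ∅
LTS(Q): 2 reachable states
  t0 = rec X. b.(c.d.X)\{b,c,d}\{b} → ··b··> t1
  t1 = (c.d.(rec X. b.(c.d.X)\{b,c,d}\{b}))\{b,c,d}\{b} → ∅
Run σ = ⟨ba⟩ on P: start {s0}
  [1] b ⇒ {s1}
  [2] a ⇒ {s2}
  ✓ P
Run σ = ⟨ba⟩ on Q: start {t0}
  [1] b ⇒ {t1}
  [2] a ⇒ no successor for Q

ba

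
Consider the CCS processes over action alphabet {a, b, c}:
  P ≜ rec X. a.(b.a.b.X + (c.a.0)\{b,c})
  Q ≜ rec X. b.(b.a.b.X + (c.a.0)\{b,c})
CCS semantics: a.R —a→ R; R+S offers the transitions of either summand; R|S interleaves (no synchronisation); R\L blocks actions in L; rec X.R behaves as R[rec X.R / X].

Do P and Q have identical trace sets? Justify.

trace-distinct — witness ⟨a⟩

P's transition system — 4 states:
  u0 = rec X. a.(b.a.b.X + (c.a.0)\{b,c}) has moves ··a··> u1
  u1 = b.a.b.(rec X. a.(b.a.b.X + (c.a.0)\{b,c})) + (c.a.0)\{b,c} has moves ··b··> u2
  u2 = a.b.(rec X. a.(b.a.b.X + (c.a.0)\{b,c})) has moves ··a··> u3
  u3 = b.(rec X. a.(b.a.b.X + (c.a.0)\{b,c})) has moves ··b··> u0
Q's transition system — 4 states:
  v0 = rec X. b.(b.a.b.X + (c.a.0)\{b,c}) has moves ··b··> v1
  v1 = b.a.b.(rec X. b.(b.a.b.X + (c.a.0)\{b,c})) + (c.a.0)\{b,c} has moves ··b··> v2
  v2 = a.b.(rec X. b.(b.a.b.X + (c.a.0)\{b,c})) has moves ··a··> v3
  v3 = b.(rec X. b.(b.a.b.X + (c.a.0)\{b,c})) has moves ··b··> v0
Run σ = ⟨a⟩ on P: start {u0}
  after a @ step 1: {u1}
  P completes σ.
Run σ = ⟨a⟩ on Q: start {v0}
  after a @ step 1: ∅  — Q cannot continue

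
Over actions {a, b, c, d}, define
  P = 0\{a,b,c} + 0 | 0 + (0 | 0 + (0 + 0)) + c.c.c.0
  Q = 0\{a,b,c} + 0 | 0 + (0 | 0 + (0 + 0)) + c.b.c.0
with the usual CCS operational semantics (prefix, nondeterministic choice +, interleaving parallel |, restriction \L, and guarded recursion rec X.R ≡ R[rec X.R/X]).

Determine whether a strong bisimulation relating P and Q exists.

NO

LTS(P): 4 reachable states
  m0 = 0\{a,b,c} + 0 | 0 + (0 | 0 + (0 + 0)) + c.c.c.0 has moves ··c··> m1
  m1 = c.c.0 has moves ··c··> m2
  m2 = c.0 has moves ··c··> m3
  m3 = 0 has moves stopped
LTS(Q): 4 reachable states
  n0 = 0\{a,b,c} + 0 | 0 + (0 | 0 + (0 + 0)) + c.b.c.0 has moves ··c··> n1
  n1 = b.c.0 has moves ··b··> n2
  n2 = c.0 has moves ··c··> n3
  n3 = 0 has moves stopped
Coarsest stable partition (strong bisimilarity classes):
  B0 = {m0}
  B1 = {m1}
  B2 = {m2, n2}
  B3 = {m3, n3}
  B4 = {n0}
  B5 = {n1}
m0 ∈ B0, n0 ∈ B4 → different blocks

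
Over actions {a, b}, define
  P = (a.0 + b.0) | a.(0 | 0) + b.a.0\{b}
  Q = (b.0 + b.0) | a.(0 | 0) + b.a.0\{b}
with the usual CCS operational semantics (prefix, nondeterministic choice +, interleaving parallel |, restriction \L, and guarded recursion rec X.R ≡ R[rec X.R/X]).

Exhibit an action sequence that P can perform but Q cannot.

aa

LTS(P): 6 reachable states
  s0 = (a.0 + b.0) | a.(0 | 0) + b.a.0\{b} ⊢ ··a··> s1, ··a··> s2, ··b··> s2, ··b··> s3
  s1 = (a.0 + b.0) | (0 | 0) ⊢ ··a··> s4, ··b··> s4
  s2 = 0 | a.(0 | 0) ⊢ ··a··> s4
  s3 = a.0\{b} ⊢ ··a··> s5
  s4 = 0 | (0 | 0) ⊢ (no moves)
  s5 = 0\{b} ⊢ (no moves)
LTS(Q): 6 reachable states
  t0 = (b.0 + b.0) | a.(0 | 0) + b.a.0\{b} ⊢ ··a··> t1, ··b··> t2, ··b··> t3
  t1 = (b.0 + b.0) | (0 | 0) ⊢ ··b··> t4
  t2 = 0 | a.(0 | 0) ⊢ ··a··> t4
  t3 = a.0\{b} ⊢ ··a··> t5
  t4 = 0 | (0 | 0) ⊢ (no moves)
  t5 = 0\{b} ⊢ (no moves)
Trace ⟨aa⟩ through P, begin at {s0}:
  [1] a ⇒ {s1, s2}
  [2] a ⇒ {s4}
  — P admits the full trace.
Trace ⟨aa⟩ through Q, begin at {t0}:
  [1] a ⇒ {t1}
  [2] a ⇒ ∅ (Q stuck)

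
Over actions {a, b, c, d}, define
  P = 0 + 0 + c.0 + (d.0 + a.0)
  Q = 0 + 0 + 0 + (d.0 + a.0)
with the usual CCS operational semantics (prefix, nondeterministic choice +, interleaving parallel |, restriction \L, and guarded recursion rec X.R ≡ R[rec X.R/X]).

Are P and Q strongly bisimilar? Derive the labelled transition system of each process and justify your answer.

NO

Reachable graph of P (2 states):
  u0 = 0 + 0 + c.0 + (d.0 + a.0) | -a-> u1, -c-> u1, -d-> u1
  u1 = 0 | ·
Reachable graph of Q (2 states):
  v0 = 0 + 0 + 0 + (d.0 + a.0) | -a-> v1, -d-> v1
  v1 = 0 | ·
Coarsest stable partition (strong bisimilarity classes):
  B0 = {u0}
  B1 = {u1, v1}
  B2 = {v0}
u0 ∈ B0, v0 ∈ B2 → different blocks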